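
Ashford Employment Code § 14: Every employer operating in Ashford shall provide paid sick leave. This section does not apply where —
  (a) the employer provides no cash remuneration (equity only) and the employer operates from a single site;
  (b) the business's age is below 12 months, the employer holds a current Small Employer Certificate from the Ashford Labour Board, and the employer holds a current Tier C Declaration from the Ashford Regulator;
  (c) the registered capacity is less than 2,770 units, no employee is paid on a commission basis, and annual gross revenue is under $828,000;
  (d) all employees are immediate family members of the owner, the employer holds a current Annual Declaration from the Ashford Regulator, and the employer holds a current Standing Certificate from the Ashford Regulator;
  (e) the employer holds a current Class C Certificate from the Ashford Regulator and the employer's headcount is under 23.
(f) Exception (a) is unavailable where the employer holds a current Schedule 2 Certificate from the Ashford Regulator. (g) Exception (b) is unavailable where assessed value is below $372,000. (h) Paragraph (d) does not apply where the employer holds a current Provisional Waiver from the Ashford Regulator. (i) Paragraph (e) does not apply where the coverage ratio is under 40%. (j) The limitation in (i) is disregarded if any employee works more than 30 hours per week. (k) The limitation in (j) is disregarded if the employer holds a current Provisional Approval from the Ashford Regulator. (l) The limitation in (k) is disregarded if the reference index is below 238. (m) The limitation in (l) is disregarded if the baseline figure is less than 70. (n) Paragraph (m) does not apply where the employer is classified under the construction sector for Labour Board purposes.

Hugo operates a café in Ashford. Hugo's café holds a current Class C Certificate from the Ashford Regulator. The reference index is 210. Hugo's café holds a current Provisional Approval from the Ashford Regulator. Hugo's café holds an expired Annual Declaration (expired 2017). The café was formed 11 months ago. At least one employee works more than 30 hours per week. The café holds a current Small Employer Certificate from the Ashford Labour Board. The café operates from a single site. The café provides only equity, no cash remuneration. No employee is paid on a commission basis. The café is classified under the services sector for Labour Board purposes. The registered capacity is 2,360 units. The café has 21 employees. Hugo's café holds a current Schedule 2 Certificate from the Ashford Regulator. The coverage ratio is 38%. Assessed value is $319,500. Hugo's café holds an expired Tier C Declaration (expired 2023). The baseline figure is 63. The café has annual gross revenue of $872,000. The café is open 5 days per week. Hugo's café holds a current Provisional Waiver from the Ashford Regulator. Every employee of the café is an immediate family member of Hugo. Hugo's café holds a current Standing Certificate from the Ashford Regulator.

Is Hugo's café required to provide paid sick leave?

Yes — Hugo's café must provide paid sick leave.

All of (a)'s requirements are met (remuneration is equity-only; the employer operates from a single site). However, paragraph (f) must be considered: (f) is engaged — a current Schedule 2 Certificate is held. Exception (a) does not apply.
Exception (b) fails — no current Tier C Declaration is held.
Exception (c) requires that annual gross revenue is under $828,000; but annual gross revenue is $872,000, not under $828,000, so (c) is unavailable.
Exception (d) does not apply: there is no Annual Declaration in force.
Exception (e)'s conditions are all satisfied: a current Class C Certificate is held; the employer's headcount is 21, under the 23 limit. But: (i) operates — the coverage ratio is 38%, under the 40% limit. (j) operates (at least one employee exceeds 30 hours/week), but is set aside by (k): (k) operates against (j): a current Provisional Approval is held. (l) would limit (k) — the reference index is 210, below the 238 limit — but (m) sets (l) aside: (m) operates — the baseline figure is 63, less than the 70 limit. (n) does not operate here (the café is classified under the services sector), so (m) stands. Exception (e) does not apply.
None of the exceptions is available; § 14 applies in full.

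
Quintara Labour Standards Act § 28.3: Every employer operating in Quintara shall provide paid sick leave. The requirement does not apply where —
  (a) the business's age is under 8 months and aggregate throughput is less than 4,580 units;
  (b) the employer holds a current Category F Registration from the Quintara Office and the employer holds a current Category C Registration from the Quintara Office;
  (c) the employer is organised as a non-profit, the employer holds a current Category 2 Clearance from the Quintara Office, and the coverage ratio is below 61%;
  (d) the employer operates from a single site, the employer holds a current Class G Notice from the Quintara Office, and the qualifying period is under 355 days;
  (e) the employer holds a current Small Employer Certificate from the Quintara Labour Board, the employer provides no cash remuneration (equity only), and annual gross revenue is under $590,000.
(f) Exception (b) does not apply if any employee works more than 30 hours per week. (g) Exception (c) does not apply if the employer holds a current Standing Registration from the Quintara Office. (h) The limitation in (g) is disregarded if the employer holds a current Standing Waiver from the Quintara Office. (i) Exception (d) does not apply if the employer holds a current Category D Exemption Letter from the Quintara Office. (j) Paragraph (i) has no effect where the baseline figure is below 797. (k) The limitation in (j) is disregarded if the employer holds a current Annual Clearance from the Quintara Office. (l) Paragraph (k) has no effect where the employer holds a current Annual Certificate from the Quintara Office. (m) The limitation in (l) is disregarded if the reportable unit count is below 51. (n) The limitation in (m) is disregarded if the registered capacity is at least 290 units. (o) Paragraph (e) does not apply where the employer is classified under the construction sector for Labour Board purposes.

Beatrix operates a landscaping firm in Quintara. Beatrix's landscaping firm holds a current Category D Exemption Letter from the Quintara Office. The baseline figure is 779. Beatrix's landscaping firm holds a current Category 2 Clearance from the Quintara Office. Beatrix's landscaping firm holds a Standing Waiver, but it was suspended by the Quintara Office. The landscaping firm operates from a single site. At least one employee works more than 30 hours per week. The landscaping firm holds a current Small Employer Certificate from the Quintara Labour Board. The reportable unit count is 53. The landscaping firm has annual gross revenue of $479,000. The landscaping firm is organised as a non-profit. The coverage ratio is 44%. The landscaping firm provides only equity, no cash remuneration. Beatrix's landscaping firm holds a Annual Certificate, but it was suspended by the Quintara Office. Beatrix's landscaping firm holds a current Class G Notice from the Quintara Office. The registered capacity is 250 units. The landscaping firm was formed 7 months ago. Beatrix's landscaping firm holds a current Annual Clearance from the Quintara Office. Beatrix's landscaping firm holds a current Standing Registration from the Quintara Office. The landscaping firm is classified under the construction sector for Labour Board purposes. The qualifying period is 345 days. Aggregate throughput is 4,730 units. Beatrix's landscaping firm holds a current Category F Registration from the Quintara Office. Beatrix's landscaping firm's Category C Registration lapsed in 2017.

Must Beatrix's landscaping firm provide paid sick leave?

Exception (a) fails — aggregate throughput is 4,730 units, not less than 4,580 units.
Exception (b) fails — no current Category C Registration is held.
Exception (c) is satisfied on its face — the employer is a non-profit; a current Category 2 Clearance is held; the coverage ratio is 44%, below the 61% limit. But: (g) operates against (c): a current Standing Registration is held. (h), which would lift (g), is not triggered — the Standing Waiver is not current. Exception (c) does not apply.
Exception (d): the employer operates from a single site; a current Class G Notice is held; the qualifying period is 345 days, under the 355 days limit — every condition holds. But applying paragraphs (i)–(n): (i) is engaged — a current Category D Exemption Letter is held. (j) applies (the baseline figure is 779, below the 797 limit), but is set aside by (k): (k) operates against (j): a current Annual Clearance is held. (l), which would lift (k), is not engaged — no current Annual Certificate is held. (d) is therefore removed.
Exception (e): a current Small Employer Certificate is held; remuneration is equity-only; annual gross revenue is $479,000, under the $590,000 limit — every condition holds. But applying paragraph (o): (o) operates — the landscaping firm is classified under the construction sector. Exception (e) does not apply.
No exception applies. The general rule governs.

Yes — Beatrix's landscaping firm must provide paid sick leave.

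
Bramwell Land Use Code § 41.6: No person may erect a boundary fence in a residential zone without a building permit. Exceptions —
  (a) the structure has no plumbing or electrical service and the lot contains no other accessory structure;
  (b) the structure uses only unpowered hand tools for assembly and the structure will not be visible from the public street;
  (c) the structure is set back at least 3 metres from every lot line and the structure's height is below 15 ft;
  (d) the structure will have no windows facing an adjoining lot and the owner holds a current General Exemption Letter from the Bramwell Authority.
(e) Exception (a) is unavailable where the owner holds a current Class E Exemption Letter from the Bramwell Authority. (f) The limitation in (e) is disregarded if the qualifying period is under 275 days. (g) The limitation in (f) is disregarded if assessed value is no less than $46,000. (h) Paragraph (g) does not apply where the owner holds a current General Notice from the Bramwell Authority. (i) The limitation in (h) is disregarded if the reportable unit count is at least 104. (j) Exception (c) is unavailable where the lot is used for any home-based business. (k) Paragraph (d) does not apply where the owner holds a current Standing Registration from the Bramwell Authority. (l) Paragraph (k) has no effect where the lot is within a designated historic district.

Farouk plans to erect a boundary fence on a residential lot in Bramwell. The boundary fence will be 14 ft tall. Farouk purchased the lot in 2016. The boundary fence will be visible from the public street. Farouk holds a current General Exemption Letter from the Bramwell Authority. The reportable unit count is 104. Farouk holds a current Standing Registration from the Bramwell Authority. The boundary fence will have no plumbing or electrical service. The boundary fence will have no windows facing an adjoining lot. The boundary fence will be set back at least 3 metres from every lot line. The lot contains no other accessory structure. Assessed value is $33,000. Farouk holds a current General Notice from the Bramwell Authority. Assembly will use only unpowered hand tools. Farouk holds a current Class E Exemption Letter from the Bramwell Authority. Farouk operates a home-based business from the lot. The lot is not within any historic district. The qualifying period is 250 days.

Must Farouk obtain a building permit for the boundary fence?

No — exception (a) applies; Farouk does not need a building permit.

All of (a)'s requirements are met (there is no plumbing or electrical service; the lot has no other accessory structure). Under paragraphs (e)–(i): (e) would limit (a) — a current Class E Exemption Letter is held — but (f) sets (e) aside: (f) operates against (e): the qualifying period is 250 days, under the 275 days limit. (g) is inapplicable (assessed value is $33,000, short of $46,000), so (f) stands. So (a) applies.
Exception (b) fails — the structure will be visible from the street.
All of (c)'s requirements are met (the setback is at least 3 m on every side; the structure's height is 14 ft, below the 15 ft limit). However, paragraph (j) must be considered: (j) operates — a home-based business operates on the lot. (c) is therefore removed.
Exception (d): no windows face an adjoining lot; a current General Exemption Letter is held — every condition holds. But: (k) is triggered — a current Standing Registration is held. (l) is not triggered (the lot is not in a historic district), so (k) stands. So (d) is unavailable.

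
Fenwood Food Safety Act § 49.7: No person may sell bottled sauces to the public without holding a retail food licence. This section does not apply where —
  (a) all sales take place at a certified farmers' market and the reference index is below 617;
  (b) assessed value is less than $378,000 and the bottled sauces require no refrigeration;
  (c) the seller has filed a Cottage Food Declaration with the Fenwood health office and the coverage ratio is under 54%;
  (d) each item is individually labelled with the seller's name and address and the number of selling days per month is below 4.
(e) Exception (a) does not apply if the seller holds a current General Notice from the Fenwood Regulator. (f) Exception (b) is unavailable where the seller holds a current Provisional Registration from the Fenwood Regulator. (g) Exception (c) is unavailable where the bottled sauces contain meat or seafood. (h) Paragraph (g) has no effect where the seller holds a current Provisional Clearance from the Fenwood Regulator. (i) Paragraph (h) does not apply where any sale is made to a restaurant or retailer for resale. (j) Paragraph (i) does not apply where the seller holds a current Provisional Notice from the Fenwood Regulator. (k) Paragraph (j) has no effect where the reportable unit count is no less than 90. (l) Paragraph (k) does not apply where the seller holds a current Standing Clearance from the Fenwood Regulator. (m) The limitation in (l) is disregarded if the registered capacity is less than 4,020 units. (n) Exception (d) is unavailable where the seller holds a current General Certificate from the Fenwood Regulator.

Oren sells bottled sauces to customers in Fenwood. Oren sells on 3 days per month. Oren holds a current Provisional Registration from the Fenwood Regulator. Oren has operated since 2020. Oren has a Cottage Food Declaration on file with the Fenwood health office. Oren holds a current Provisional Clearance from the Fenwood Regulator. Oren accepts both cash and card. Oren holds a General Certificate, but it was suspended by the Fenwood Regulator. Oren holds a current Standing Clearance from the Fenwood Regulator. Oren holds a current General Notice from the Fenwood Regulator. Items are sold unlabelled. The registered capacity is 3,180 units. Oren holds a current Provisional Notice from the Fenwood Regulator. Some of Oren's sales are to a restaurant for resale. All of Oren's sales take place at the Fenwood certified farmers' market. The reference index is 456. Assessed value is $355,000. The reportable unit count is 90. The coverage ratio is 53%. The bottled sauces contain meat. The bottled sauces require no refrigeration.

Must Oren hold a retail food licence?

Exception (a): all sales are at a certified farmers' market; the reference index is 456, below the 617 limit — every condition holds. Turning to paragraph (e): (e) operates against (a): a current General Notice is held. (a) is therefore removed.
Exception (b)'s conditions are all satisfied: assessed value is $355,000, less than the $378,000 limit; the bottled sauces are shelf-stable. But: (f) is engaged — a current Provisional Registration is held. Exception (b) does not apply.
Exception (c): a Cottage Food Declaration is on file; the coverage ratio is 53%, under the 54% limit — every condition holds. However, paragraphs (g)–(m) must be considered: (g) operates against (c): the bottled sauces contain meat. (h) would limit (g) — a current Provisional Clearance is held — but (i) sets (h) aside: (i) operates against (h): some sales are to a restaurant for resale. (j) would limit (i) — a current Provisional Notice is held — but (k) sets (j) aside: (k) operates — the reportable unit count is 90, meeting the 90 threshold. (l) applies (a current Standing Clearance is held), but is itself disapplied by (m): (m) operates against (l): the registered capacity is 3,180 units, less than the 4,020 units limit. Exception (c) does not apply.
Exception (d) does not apply: items are sold unlabelled.
No exception displaces § 49.7.

Yes — Oren must hold a retail food licence.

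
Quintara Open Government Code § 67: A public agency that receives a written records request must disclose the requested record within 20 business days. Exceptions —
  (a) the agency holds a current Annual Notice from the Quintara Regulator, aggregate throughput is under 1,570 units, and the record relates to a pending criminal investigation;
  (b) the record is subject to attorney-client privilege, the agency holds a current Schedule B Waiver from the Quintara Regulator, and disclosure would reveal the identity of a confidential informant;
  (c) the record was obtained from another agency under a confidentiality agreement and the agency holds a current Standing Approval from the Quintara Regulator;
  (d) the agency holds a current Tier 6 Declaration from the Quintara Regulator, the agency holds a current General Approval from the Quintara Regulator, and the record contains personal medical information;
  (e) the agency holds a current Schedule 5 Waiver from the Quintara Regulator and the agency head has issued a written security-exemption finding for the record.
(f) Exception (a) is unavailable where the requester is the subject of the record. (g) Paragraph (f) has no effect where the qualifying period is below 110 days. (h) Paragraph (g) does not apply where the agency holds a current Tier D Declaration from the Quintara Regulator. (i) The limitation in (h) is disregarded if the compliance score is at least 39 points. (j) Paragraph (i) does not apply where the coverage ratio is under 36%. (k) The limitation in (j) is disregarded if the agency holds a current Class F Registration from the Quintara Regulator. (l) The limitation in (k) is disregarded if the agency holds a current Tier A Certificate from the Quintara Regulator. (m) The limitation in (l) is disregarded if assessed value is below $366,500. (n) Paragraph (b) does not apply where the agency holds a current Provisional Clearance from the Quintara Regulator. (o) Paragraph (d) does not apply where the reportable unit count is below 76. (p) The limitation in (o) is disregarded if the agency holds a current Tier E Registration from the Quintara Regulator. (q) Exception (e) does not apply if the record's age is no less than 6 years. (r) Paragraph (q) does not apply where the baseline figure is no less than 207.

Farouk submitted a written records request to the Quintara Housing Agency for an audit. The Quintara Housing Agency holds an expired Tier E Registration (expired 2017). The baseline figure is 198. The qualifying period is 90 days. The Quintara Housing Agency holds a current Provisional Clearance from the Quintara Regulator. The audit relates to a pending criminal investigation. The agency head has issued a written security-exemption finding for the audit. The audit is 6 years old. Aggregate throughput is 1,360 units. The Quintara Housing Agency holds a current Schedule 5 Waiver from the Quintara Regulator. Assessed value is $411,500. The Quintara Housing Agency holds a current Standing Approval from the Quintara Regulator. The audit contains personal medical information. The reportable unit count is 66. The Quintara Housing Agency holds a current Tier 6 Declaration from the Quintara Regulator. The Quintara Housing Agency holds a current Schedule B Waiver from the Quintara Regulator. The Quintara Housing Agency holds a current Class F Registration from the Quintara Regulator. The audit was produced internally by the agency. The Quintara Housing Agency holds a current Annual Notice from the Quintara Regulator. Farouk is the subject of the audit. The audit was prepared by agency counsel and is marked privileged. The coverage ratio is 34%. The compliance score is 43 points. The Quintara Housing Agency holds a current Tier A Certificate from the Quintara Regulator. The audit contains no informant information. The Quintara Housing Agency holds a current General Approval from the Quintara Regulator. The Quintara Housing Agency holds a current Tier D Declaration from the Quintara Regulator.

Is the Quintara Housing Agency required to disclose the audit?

Exception (a) is satisfied on its face — a current Annual Notice is held; aggregate throughput is 1,360 units, under the 1,570 units limit; the audit relates to a pending investigation. Turning to paragraphs (f)–(m): (f) operates — Farouk is the subject of the audit. (g) applies (the qualifying period is 90 days, below the 110 days limit), but is displaced by (h): (h) applies — a current Tier D Declaration is held. (i) operates (the compliance score is 43 points, meeting the 39 points threshold), but is overridden by (j): (j) operates against (i): the coverage ratio is 34%, under the 36% limit. (k) would limit (j) — a current Class F Registration is held — but (l) sets (k) aside: (l) operates against (k): a current Tier A Certificate is held. (m), which would lift (l), is inapplicable — assessed value is $411,500, not below $366,500. (a) is therefore removed.
Exception (b) requires that disclosure would reveal the identity of a confidential informant; but the audit contains no informant information, so (b) is unavailable.
Exception (c) does not apply: the audit was produced internally.
Exception (d) is satisfied on its face — a current Tier 6 Declaration is held; a current General Approval is held; the audit contains personal medical information. But: (o) is triggered — the reportable unit count is 66, below the 76 limit. (p), which would lift (o), does not operate here — the Tier E Registration is not current. Exception (d) does not apply.
Exception (e) is satisfied on its face — a current Schedule 5 Waiver is held; a written security-exemption finding has been issued. Turning to paragraphs (q)–(r): (q) is triggered — the record's age is 6 years, meeting the 6 years threshold. (r) is inapplicable (the baseline figure is 198, short of 207), so (q) stands. Exception (e) does not apply.
None of the exceptions is available; § 67 applies in full.

Yes — the Quintara Housing Agency must disclose the audit.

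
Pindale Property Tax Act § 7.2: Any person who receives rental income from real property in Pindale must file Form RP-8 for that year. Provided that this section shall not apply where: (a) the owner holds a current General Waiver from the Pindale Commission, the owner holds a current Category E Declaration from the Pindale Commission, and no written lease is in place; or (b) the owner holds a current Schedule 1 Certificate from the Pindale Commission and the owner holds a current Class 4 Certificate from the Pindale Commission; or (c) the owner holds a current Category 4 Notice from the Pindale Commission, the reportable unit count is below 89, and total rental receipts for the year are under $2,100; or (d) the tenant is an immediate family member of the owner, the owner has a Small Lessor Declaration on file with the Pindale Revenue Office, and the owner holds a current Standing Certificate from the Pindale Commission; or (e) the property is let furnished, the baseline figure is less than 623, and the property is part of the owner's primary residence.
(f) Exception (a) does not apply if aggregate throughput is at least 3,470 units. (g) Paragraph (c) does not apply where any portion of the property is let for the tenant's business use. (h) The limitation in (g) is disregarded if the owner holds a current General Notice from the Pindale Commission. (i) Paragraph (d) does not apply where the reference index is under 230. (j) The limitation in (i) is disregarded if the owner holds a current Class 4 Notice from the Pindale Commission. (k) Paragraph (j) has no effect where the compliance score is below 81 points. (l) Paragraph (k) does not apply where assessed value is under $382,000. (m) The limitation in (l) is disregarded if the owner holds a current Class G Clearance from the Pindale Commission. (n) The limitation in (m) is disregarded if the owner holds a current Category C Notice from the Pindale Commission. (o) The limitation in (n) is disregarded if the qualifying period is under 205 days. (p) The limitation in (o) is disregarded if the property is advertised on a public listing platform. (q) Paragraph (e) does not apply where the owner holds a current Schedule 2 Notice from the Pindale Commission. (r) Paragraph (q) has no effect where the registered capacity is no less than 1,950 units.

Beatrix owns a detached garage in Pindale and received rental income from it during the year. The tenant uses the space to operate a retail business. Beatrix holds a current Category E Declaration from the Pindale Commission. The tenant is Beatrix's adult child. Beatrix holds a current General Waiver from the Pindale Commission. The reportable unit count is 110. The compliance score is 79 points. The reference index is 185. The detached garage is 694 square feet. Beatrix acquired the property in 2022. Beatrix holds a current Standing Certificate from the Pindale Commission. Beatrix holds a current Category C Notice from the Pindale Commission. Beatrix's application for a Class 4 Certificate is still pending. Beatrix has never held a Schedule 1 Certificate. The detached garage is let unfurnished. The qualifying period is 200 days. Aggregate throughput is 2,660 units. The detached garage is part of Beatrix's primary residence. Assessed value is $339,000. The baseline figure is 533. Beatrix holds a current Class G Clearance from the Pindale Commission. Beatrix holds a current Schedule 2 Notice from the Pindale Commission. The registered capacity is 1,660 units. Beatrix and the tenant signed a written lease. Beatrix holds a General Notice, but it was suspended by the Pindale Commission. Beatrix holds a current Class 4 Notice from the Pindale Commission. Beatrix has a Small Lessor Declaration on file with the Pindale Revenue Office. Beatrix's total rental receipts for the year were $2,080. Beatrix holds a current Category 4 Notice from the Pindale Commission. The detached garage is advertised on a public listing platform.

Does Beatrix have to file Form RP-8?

No — exception (d) applies; Beatrix is not required to file Form RP-8.

Exception (a) requires that no written lease is in place; but a written lease is in place, so (a) is unavailable.
Exception (b) does not apply: there is no Schedule 1 Certificate in force.
Exception (c) fails — the reportable unit count is 110, not below 89.
Exception (d) is satisfied on its face — the tenant is an immediate family member; a Small Lessor Declaration is on file; a current Standing Certificate is held. Considering the limiting provisions: (i) would limit (d) — the reference index is 185, under the 230 limit — but (j) sets (i) aside: (j) is triggered — a current Class 4 Notice is held. (k) would limit (j) — the compliance score is 79 points, below the 81 points limit — but (l) sets (k) aside: (l) applies — assessed value is $339,000, under the $382,000 limit. (m) is engaged (a current Class G Clearance is held), but is set aside by (n): (n) is triggered — a current Category C Notice is held. (o) would limit (n) — the qualifying period is 200 days, under the 205 days limit — but (p) sets (o) aside: (p) is engaged — the property is publicly advertised. So (d) applies.
Exception (e) does not apply: the property is let unfurnished.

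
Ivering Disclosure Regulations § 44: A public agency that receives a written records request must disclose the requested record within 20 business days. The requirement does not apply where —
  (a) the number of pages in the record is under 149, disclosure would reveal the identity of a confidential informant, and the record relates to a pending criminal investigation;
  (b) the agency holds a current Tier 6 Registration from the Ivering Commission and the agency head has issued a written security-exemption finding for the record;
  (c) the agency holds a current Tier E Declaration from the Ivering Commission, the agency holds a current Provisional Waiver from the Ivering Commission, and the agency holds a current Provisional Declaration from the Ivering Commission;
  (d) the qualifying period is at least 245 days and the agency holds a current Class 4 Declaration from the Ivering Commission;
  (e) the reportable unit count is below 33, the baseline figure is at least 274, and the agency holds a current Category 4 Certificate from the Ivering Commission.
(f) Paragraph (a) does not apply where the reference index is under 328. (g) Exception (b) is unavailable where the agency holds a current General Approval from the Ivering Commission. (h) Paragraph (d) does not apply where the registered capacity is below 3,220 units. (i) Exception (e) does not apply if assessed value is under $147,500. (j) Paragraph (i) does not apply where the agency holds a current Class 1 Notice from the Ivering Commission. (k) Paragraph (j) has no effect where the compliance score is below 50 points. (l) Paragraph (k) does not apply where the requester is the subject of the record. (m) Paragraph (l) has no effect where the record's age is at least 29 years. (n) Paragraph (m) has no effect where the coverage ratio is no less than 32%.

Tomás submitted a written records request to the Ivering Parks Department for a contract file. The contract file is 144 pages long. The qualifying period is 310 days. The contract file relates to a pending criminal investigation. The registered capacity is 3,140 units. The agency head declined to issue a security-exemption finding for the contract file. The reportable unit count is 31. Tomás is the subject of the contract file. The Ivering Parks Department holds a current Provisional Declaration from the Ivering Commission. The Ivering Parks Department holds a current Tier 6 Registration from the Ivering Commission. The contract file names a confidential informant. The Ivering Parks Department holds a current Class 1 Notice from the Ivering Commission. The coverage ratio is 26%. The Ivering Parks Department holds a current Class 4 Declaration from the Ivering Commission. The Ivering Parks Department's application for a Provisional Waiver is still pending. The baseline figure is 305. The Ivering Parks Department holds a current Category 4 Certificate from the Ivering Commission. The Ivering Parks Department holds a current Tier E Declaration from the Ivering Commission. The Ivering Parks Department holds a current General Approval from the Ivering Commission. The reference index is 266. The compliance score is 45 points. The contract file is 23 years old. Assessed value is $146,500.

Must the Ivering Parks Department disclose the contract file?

Exception (a) is satisfied on its face — the number of pages in the record is 144, under the 149 limit; the contract file names a confidential informant; the contract file relates to a pending investigation. But: (f) operates against (a): the reference index is 266, under the 328 limit. (a) is therefore removed.
Exception (b) does not apply: the agency head declined to issue a security-exemption finding.
Exception (c) does not apply: there is no Provisional Waiver in force.
All of (d)'s requirements are met (the qualifying period is 310 days, meeting the 245 days threshold; a current Class 4 Declaration is held). Turning to paragraph (h): (h) operates against (d): the registered capacity is 3,140 units, below the 3,220 units limit. So (d) is unavailable.
Exception (e): the reportable unit count is 31, below the 33 limit; the baseline figure is 305, meeting the 274 threshold; a current Category 4 Certificate is held — every condition holds. Applying paragraphs (i)–(n): (i) applies (assessed value is $146,500, under the $147,500 limit), but is itself disapplied by (j): (j) operates against (i): a current Class 1 Notice is held. (k) applies (the compliance score is 45 points, below the 50 points limit), but is displaced by (l): (l) operates — Tomás is the subject of the contract file. (m) is inapplicable (the record's age is 23 years, short of 29 years), so (l) stands. (e) remains available.

No — exception (e) applies; the Ivering Parks Department is not required to disclose the contract file.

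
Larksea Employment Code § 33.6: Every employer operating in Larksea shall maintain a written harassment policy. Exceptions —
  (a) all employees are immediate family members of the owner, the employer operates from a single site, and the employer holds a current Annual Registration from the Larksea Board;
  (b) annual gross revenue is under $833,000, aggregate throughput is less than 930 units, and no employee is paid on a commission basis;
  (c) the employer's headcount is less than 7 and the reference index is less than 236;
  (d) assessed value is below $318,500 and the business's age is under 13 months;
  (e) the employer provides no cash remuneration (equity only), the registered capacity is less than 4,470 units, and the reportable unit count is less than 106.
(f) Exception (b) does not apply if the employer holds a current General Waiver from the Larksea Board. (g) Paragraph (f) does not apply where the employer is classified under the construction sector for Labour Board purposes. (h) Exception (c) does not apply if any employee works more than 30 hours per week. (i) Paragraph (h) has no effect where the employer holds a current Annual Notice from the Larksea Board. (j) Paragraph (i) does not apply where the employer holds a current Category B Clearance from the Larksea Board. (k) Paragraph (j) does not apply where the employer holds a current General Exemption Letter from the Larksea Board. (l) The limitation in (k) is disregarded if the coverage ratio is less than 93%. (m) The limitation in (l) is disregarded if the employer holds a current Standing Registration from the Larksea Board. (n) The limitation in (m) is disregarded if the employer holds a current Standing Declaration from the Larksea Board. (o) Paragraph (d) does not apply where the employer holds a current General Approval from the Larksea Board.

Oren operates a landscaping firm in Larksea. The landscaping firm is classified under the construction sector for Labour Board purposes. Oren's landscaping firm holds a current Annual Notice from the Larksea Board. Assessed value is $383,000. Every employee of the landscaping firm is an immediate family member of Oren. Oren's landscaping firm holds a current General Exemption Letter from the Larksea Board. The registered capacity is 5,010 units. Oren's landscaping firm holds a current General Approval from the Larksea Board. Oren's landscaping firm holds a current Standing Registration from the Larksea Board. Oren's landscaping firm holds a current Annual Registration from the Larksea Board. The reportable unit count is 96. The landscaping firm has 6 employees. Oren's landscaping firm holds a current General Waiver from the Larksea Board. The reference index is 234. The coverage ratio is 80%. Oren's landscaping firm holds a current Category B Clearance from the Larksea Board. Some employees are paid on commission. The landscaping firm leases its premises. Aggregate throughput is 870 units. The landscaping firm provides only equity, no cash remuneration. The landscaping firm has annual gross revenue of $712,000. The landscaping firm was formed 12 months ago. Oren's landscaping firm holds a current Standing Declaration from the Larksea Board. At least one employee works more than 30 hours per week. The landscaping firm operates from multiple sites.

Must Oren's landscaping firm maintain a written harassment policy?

Yes — Oren's landscaping firm must maintain a written harassment policy.

Exception (a) requires that the employer operates from a single site; but the employer operates from multiple sites, so (a) is unavailable.
Exception (b) requires that no employee is paid on a commission basis; but some employees are paid on commission, so (b) is unavailable.
Exception (c)'s conditions are all satisfied: the employer's headcount is 6, less than the 7 limit; the reference index is 234, less than the 236 limit. But applying paragraphs (h)–(n): (h) operates against (c): at least one employee exceeds 30 hours/week. (i) operates (a current Annual Notice is held), but is set aside by (j): (j) operates against (i): a current Category B Clearance is held. (k) applies (a current General Exemption Letter is held), but is displaced by (l): (l) operates against (k): the coverage ratio is 80%, less than the 93% limit. (m) operates (a current Standing Registration is held), but is displaced by (n): (n) is engaged — a current Standing Declaration is held. So (c) is unavailable.
Exception (d) fails — assessed value is $383,000, not below $318,500.
Exception (e) does not apply: the registered capacity is 5,010 units, not less than 4,470 units.
No exception applies. The general rule governs.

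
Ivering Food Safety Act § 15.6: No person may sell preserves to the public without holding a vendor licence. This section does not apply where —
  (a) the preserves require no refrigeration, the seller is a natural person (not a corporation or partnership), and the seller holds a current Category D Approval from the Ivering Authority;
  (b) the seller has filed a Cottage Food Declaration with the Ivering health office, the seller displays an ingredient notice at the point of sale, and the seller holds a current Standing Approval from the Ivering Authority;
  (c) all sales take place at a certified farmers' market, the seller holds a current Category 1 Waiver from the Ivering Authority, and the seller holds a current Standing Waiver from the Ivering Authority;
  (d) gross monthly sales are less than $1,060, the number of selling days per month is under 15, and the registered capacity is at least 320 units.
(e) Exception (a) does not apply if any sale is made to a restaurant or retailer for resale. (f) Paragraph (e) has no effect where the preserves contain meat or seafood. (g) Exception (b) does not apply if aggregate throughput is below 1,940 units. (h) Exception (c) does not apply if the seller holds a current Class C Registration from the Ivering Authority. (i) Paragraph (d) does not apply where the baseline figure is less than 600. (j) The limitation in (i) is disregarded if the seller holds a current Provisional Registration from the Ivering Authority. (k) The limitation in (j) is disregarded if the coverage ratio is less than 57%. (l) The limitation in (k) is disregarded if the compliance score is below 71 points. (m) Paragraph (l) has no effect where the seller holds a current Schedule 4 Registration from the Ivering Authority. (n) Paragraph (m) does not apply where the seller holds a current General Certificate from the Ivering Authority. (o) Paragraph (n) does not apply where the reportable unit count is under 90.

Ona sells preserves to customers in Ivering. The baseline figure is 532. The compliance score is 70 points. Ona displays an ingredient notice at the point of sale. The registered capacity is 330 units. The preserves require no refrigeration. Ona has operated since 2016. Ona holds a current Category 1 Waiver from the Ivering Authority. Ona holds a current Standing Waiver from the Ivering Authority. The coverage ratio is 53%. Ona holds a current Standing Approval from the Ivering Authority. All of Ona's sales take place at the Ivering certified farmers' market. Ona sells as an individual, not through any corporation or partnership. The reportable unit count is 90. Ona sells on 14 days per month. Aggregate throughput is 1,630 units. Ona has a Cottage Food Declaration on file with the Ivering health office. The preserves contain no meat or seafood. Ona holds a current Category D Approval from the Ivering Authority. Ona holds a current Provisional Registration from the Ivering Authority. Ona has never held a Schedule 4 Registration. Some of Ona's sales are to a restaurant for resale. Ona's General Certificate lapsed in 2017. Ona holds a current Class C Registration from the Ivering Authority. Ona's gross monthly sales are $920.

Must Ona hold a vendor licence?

All of (a)'s requirements are met (the preserves are shelf-stable; the seller is a natural person; a current Category D Approval is held). However, paragraphs (e)–(f) must be considered: (e) is engaged — some sales are to a restaurant for resale. (f) is not triggered (the preserves contain no meat or seafood), so (e) stands. Exception (a) does not apply.
Exception (b) is satisfied on its face — a Cottage Food Declaration is on file; an ingredient notice is displayed; a current Standing Approval is held. However, paragraph (g) must be considered: (g) is triggered — aggregate throughput is 1,630 units, below the 1,940 units limit. (b) is therefore removed.
All of (c)'s requirements are met (all sales are at a certified farmers' market; a current Category 1 Waiver is held; a current Standing Waiver is held). However, paragraph (h) must be considered: (h) operates against (c): a current Class C Registration is held. (c) is therefore removed.
Exception (d)'s conditions are all satisfied: gross monthly sales are $920, less than the $1,060 limit; the number of selling days per month is 14, under the 15 limit; the registered capacity is 330 units, meeting the 320 units threshold. As to paragraphs (i)–(o): (i) would limit (d) — the baseline figure is 532, less than the 600 limit — but (j) sets (i) aside: (j) applies — a current Provisional Registration is held. (k) is engaged (the coverage ratio is 53%, less than the 57% limit), but is set aside by (l): (l) operates — the compliance score is 70 points, below the 71 points limit. (m) is not triggered (the Schedule 4 Registration is not current), so (l) stands. Exception (d) stands.

No — exception (d) applies; Ona is not required to hold a vendor licence.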